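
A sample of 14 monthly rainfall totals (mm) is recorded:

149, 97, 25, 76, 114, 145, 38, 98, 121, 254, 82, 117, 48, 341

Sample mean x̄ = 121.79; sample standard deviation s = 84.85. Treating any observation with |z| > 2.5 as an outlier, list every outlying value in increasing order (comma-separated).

Cutoffs at x̄ ± 2.5s: 121.79 ± 2.5·84.85 = [-90.335, 333.915].
341: z = 2.58, |z| > 2.5 → outlier.
Every other value lies within [-90.335, 333.915].

341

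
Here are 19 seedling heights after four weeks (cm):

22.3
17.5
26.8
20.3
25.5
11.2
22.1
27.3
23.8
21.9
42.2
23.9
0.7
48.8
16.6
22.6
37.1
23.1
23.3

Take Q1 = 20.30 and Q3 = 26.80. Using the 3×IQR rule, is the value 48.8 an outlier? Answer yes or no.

yes

IQR = Q3 − Q1 = 26.80 − 20.30 = 6.50.
Lower fence = Q1 − 3·IQR = 20.30 − 19.50 = 0.80.
Upper fence = Q3 + 3·IQR = 26.80 + 19.50 = 46.30.
48.8 lies above the upper fence.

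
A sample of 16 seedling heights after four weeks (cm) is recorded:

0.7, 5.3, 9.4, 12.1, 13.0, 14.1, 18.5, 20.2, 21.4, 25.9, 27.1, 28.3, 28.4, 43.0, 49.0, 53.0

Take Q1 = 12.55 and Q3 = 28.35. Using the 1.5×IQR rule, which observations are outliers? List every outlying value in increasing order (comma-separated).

53.0

IQR = Q3 − Q1 = 28.35 − 12.55 = 15.80.
Lower fence = Q1 − 1.5·IQR = 12.55 − 23.70 = -11.15.
Upper fence = Q3 + 1.5·IQR = 28.35 + 23.70 = 52.05.
53.0 > 52.05 → outlier.
All remaining values lie within [-11.15, 52.05].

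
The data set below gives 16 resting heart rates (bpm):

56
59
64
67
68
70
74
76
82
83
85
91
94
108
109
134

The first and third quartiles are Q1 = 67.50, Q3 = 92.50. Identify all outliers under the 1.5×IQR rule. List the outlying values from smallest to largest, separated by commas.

IQR = Q3 − Q1 = 92.50 − 67.50 = 25.00.
Lower fence = Q1 − 1.5·IQR = 67.50 − 37.50 = 30.00.
Upper fence = Q3 + 1.5·IQR = 92.50 + 37.50 = 130.00.
134 > 130.00 → outlier.
All remaining values lie within [30.00, 130.00].

134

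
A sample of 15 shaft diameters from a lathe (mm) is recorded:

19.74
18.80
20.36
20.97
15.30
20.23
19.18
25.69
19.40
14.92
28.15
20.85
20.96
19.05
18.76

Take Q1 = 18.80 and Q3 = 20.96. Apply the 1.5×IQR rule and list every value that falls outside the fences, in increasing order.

14.92, 15.30, 25.69, 28.15

IQR = Q3 − Q1 = 20.96 − 18.80 = 2.16.
Lower fence = Q1 − 1.5·IQR = 18.80 − 3.24 = 15.56.
Upper fence = Q3 + 1.5·IQR = 20.96 + 3.24 = 24.20.
14.92 < 15.56 → outlier.
15.30 < 15.56 → outlier.
25.69 > 24.20 → outlier.
28.15 > 24.20 → outlier.
All remaining values lie within [15.56, 24.20].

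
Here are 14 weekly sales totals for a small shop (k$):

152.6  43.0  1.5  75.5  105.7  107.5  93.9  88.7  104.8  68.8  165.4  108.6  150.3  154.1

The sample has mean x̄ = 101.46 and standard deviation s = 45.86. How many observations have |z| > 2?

Cutoffs: x̄ ± 2s = [9.74, 193.18].
Outside the cutoffs: 1.5.

1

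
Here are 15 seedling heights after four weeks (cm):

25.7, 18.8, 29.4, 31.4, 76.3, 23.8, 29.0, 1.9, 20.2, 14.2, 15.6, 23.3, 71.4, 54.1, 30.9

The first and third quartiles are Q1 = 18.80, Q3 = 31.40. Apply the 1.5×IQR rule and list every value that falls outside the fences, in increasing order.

IQR = Q3 − Q1 = 31.40 − 18.80 = 12.60.
Lower fence = Q1 − 1.5·IQR = 18.80 − 18.90 = -0.10.
Upper fence = Q3 + 1.5·IQR = 31.40 + 18.90 = 50.30.
54.1 > 50.30 → outlier.
71.4 > 50.30 → outlier.
76.3 > 50.30 → outlier.
All remaining values lie within [-0.10, 50.30].

54.1, 71.4, 76.3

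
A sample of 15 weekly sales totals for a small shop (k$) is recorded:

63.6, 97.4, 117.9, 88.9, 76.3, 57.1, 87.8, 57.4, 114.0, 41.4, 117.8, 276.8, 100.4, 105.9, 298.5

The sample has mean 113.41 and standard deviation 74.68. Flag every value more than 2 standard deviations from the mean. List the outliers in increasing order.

Cutoffs at x̄ ± 2s: 113.41 ± 2·74.68 = [-35.95, 262.77].
276.8: z = 2.19, |z| > 2 → outlier.
298.5: z = 2.48, |z| > 2 → outlier.
Every other value lies within [-35.95, 262.77].

276.8, 298.5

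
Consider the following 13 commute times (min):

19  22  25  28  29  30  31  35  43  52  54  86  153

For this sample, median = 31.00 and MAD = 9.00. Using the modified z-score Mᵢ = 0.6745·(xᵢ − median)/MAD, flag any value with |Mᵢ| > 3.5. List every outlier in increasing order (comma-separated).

|Mᵢ| > 3.5 ⇔ |xᵢ − 31.00| > 3.5·9.00/0.6745 = 46.70.
So outliers lie outside [-15.70, 77.70].
86: M = 4.12 → outlier.
153: M = 9.14 → outlier.

86, 153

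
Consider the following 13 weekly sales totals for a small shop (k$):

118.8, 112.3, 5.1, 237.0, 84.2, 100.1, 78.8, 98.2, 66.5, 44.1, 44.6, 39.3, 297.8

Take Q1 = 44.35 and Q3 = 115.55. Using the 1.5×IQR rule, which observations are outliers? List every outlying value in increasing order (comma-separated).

IQR = Q3 − Q1 = 115.55 − 44.35 = 71.20.
Lower fence = Q1 − 1.5·IQR = 44.35 − 106.80 = -62.45.
Upper fence = Q3 + 1.5·IQR = 115.55 + 106.80 = 222.35.
237.0 > 222.35 → outlier.
297.8 > 222.35 → outlier.
All remaining values lie within [-62.45, 222.35].

237.0, 297.8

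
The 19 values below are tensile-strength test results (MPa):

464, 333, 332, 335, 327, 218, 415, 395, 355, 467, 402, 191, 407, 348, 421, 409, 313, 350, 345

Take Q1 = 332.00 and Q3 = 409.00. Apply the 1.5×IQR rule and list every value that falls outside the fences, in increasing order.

191

IQR = Q3 − Q1 = 409.00 − 332.00 = 77.00.
Lower fence = Q1 − 1.5·IQR = 332.00 − 115.50 = 216.50.
Upper fence = Q3 + 1.5·IQR = 409.00 + 115.50 = 524.50.
191 < 216.50 → outlier.
All remaining values lie within [216.50, 524.50].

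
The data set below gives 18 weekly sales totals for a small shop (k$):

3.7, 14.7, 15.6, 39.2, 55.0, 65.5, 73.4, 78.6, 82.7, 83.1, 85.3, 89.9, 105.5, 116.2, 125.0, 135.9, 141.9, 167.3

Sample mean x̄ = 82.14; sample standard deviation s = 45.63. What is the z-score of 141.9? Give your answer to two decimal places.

1.31

z = (141.9 − 82.14) / 45.63 = 1.31.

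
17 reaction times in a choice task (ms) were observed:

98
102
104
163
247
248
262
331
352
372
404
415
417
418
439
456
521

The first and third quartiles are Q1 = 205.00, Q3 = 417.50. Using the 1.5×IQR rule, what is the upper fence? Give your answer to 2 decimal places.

736.25

IQR = Q3 − Q1 = 417.50 − 205.00 = 212.50.
Lower fence = Q1 − 1.5·IQR = 205.00 − 318.75 = -113.75.
Upper fence = Q3 + 1.5·IQR = 417.50 + 318.75 = 736.25.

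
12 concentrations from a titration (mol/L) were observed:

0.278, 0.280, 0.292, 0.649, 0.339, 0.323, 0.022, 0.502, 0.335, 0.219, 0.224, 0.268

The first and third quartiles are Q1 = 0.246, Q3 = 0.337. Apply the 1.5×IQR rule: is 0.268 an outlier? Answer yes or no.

no

IQR = Q3 − Q1 = 0.337 − 0.246 = 0.091.
Lower fence = Q1 − 1.5·IQR = 0.246 − 0.1365 = 0.1095.
Upper fence = Q3 + 1.5·IQR = 0.337 + 0.1365 = 0.4735.
0.268 lies within [0.1095, 0.4735].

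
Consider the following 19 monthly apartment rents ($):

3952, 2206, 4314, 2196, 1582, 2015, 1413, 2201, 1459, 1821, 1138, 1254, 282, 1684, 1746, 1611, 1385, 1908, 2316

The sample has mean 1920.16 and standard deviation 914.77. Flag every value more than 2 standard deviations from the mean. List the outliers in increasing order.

3952, 4314

Cutoffs at x̄ ± 2s: 1920.16 ± 2·914.77 = [90.62, 3749.70].
3952: z = 2.22, |z| > 2 → outlier.
4314: z = 2.62, |z| > 2 → outlier.
Every other value lies within [90.62, 3749.70].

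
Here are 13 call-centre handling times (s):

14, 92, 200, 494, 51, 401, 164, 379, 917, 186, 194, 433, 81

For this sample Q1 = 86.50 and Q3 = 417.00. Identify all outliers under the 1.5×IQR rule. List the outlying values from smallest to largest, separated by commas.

917

IQR = Q3 − Q1 = 417.00 − 86.50 = 330.50.
Lower fence = Q1 − 1.5·IQR = 86.50 − 495.75 = -409.25.
Upper fence = Q3 + 1.5·IQR = 417.00 + 495.75 = 912.75.
917 > 912.75 → outlier.
All remaining values lie within [-409.25, 912.75].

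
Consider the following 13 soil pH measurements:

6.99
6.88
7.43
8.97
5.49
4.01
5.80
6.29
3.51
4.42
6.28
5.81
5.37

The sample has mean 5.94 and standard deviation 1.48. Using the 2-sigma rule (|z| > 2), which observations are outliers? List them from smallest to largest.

Cutoffs at x̄ ± 2s: 5.94 ± 2·1.48 = [2.98, 8.90].
8.97: z = 2.05, |z| > 2 → outlier.
Every other value lies within [2.98, 8.90].

8.97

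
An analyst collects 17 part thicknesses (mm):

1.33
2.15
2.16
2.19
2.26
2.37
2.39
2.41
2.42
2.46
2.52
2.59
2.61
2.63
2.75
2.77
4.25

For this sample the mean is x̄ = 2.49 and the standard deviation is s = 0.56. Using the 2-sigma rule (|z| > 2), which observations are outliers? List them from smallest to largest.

1.33, 4.25

Cutoffs at x̄ ± 2s: 2.49 ± 2·0.56 = [1.37, 3.61].
1.33: z = -2.07, |z| > 2 → outlier.
4.25: z = 3.14, |z| > 2 → outlier.
Every other value lies within [1.37, 3.61].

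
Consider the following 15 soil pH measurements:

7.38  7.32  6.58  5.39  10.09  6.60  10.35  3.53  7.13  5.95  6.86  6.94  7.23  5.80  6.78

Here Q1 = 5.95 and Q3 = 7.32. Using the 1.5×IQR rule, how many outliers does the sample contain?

3

IQR = 1.37; fences at 5.95 − 2.055 = 3.895 and 7.32 + 2.055 = 9.375.
Outside the cutoffs: 3.53, 10.09, 10.35.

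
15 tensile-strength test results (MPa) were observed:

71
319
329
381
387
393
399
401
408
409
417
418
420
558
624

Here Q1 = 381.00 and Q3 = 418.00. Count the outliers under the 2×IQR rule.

IQR = 37.00; fences at 381.00 − 74.00 = 307.00 and 418.00 + 74.00 = 492.00.
Outside the cutoffs: 71, 558, 624.

3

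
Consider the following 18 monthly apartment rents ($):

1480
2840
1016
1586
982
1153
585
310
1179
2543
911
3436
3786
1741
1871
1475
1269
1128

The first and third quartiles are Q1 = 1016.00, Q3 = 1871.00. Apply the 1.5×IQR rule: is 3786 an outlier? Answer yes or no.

IQR = Q3 − Q1 = 1871.00 − 1016.00 = 855.00.
Lower fence = Q1 − 1.5·IQR = 1016.00 − 1282.50 = -266.50.
Upper fence = Q3 + 1.5·IQR = 1871.00 + 1282.50 = 3153.50.
3786 lies above the upper fence.

yes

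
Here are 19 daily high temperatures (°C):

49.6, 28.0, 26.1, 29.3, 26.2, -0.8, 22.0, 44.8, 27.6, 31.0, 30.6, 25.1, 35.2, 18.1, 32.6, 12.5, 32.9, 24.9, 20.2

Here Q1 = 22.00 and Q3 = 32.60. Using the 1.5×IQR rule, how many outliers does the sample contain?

IQR = 10.60; fences at 22.00 − 15.90 = 6.10 and 32.60 + 15.90 = 48.50.
Outside the cutoffs: -0.8, 49.6.

2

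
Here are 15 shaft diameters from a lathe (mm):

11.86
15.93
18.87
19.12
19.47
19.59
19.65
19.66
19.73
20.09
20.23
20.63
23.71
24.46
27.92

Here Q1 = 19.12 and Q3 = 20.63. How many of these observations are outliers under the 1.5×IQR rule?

5

IQR = 1.51; fences at 19.12 − 2.265 = 16.855 and 20.63 + 2.265 = 22.895.
Outside the cutoffs: 11.86, 15.93, 23.71, 24.46, 27.92.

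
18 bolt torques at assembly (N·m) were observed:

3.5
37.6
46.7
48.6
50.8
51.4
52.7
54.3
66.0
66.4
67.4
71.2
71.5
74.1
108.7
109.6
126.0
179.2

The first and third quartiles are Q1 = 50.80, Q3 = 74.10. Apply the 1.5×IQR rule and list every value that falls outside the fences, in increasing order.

3.5, 109.6, 126.0, 179.2

IQR = Q3 − Q1 = 74.10 − 50.80 = 23.30.
Lower fence = Q1 − 1.5·IQR = 50.80 − 34.95 = 15.85.
Upper fence = Q3 + 1.5·IQR = 74.10 + 34.95 = 109.05.
3.5 < 15.85 → outlier.
109.6 > 109.05 → outlier.
126.0 > 109.05 → outlier.
179.2 > 109.05 → outlier.
All remaining values lie within [15.85, 109.05].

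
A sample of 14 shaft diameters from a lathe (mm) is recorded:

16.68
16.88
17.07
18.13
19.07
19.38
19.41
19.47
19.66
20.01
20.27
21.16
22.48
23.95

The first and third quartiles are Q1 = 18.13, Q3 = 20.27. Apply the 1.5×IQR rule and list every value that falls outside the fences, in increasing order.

IQR = Q3 − Q1 = 20.27 − 18.13 = 2.14.
Lower fence = Q1 − 1.5·IQR = 18.13 − 3.21 = 14.92.
Upper fence = Q3 + 1.5·IQR = 20.27 + 3.21 = 23.48.
23.95 > 23.48 → outlier.
All remaining values lie within [14.92, 23.48].

23.95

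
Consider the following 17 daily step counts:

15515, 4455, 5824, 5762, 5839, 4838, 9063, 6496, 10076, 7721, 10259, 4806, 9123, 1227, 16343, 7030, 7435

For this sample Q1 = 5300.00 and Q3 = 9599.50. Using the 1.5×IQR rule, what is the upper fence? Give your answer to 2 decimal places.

16048.75

IQR = Q3 − Q1 = 9599.50 − 5300.00 = 4299.50.
Lower fence = Q1 − 1.5·IQR = 5300.00 − 6449.25 = -1149.25.
Upper fence = Q3 + 1.5·IQR = 9599.50 + 6449.25 = 16048.75.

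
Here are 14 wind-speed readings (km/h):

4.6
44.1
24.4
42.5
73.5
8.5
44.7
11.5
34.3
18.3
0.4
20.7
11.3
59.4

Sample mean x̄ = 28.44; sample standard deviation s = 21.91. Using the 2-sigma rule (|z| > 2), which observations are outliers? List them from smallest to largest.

Cutoffs at x̄ ± 2s: 28.44 ± 2·21.91 = [-15.38, 72.26].
73.5: z = 2.06, |z| > 2 → outlier.
Every other value lies within [-15.38, 72.26].

73.5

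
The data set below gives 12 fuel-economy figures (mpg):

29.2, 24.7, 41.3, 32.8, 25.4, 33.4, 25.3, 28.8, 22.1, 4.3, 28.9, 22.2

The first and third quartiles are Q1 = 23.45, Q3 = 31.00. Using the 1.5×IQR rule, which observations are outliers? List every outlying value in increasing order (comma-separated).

4.3

IQR = Q3 − Q1 = 31.00 − 23.45 = 7.55.
Lower fence = Q1 − 1.5·IQR = 23.45 − 11.325 = 12.125.
Upper fence = Q3 + 1.5·IQR = 31.00 + 11.325 = 42.325.
4.3 < 12.125 → outlier.
All remaining values lie within [12.125, 42.325].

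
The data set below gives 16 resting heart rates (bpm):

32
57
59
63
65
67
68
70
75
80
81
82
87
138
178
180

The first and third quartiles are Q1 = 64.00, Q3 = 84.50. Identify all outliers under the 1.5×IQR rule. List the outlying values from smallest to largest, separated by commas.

32, 138, 178, 180

IQR = Q3 − Q1 = 84.50 − 64.00 = 20.50.
Lower fence = Q1 − 1.5·IQR = 64.00 − 30.75 = 33.25.
Upper fence = Q3 + 1.5·IQR = 84.50 + 30.75 = 115.25.
32 < 33.25 → outlier.
138 > 115.25 → outlier.
178 > 115.25 → outlier.
180 > 115.25 → outlier.
All remaining values lie within [33.25, 115.25].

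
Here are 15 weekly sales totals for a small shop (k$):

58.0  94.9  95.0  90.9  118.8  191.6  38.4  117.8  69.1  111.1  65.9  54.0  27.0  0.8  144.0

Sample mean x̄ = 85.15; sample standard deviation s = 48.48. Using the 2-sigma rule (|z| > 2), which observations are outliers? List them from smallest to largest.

191.6

Cutoffs at x̄ ± 2s: 85.15 ± 2·48.48 = [-11.81, 182.11].
191.6: z = 2.20, |z| > 2 → outlier.
Every other value lies within [-11.81, 182.11].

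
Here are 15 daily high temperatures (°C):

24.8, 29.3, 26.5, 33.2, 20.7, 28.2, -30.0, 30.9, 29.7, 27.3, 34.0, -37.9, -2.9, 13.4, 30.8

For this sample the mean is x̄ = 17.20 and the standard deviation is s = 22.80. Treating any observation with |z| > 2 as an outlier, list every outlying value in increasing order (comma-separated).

Cutoffs at x̄ ± 2s: 17.20 ± 2·22.80 = [-28.40, 62.80].
-37.9: z = -2.42, |z| > 2 → outlier.
-30.0: z = -2.07, |z| > 2 → outlier.
Every other value lies within [-28.40, 62.80].

-37.9, -30.0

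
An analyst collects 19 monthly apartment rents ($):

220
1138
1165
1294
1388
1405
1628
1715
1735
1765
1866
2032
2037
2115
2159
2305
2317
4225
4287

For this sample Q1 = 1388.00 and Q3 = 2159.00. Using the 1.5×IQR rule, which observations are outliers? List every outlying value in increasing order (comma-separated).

220, 4225, 4287

IQR = Q3 − Q1 = 2159.00 − 1388.00 = 771.00.
Lower fence = Q1 − 1.5·IQR = 1388.00 − 1156.50 = 231.50.
Upper fence = Q3 + 1.5·IQR = 2159.00 + 1156.50 = 3315.50.
220 < 231.50 → outlier.
4225 > 3315.50 → outlier.
4287 > 3315.50 → outlier.
All remaining values lie within [231.50, 3315.50].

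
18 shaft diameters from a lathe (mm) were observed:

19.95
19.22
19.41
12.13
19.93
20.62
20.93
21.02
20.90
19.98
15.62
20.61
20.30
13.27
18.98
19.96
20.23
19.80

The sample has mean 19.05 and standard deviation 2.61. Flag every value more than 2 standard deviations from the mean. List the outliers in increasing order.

12.13, 13.27

Cutoffs at x̄ ± 2s: 19.05 ± 2·2.61 = [13.83, 24.27].
12.13: z = -2.65, |z| > 2 → outlier.
13.27: z = -2.21, |z| > 2 → outlier.
Every other value lies within [13.83, 24.27].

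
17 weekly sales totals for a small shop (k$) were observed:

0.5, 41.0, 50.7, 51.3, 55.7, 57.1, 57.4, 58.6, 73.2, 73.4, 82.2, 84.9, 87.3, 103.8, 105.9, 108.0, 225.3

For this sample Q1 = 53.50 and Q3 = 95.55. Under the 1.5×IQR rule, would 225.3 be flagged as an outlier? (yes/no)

yes

IQR = Q3 − Q1 = 95.55 − 53.50 = 42.05.
Lower fence = Q1 − 1.5·IQR = 53.50 − 63.075 = -9.575.
Upper fence = Q3 + 1.5·IQR = 95.55 + 63.075 = 158.625.
225.3 lies above the upper fence.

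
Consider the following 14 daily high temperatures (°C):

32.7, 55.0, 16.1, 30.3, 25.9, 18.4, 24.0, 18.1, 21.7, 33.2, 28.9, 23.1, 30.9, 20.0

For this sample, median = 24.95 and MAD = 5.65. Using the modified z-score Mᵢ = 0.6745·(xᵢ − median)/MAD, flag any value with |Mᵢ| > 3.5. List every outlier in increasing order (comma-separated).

|Mᵢ| > 3.5 ⇔ |xᵢ − 24.95| > 3.5·5.65/0.6745 = 29.32.
So outliers lie outside [-4.37, 54.27].
55.0: M = 3.59 → outlier.

55.0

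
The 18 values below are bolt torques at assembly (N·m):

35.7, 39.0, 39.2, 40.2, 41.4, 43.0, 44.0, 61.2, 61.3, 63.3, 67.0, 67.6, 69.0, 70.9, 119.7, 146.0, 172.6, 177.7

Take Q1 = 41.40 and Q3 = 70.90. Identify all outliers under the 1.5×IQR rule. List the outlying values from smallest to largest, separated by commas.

IQR = Q3 − Q1 = 70.90 − 41.40 = 29.50.
Lower fence = Q1 − 1.5·IQR = 41.40 − 44.25 = -2.85.
Upper fence = Q3 + 1.5·IQR = 70.90 + 44.25 = 115.15.
119.7 > 115.15 → outlier.
146.0 > 115.15 → outlier.
172.6 > 115.15 → outlier.
177.7 > 115.15 → outlier.
All remaining values lie within [-2.85, 115.15].

119.7, 146.0, 172.6, 177.7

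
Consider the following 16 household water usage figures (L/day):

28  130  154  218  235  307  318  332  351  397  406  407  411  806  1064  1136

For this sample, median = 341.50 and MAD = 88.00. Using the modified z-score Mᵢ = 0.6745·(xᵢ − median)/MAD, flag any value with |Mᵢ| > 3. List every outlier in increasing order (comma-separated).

|Mᵢ| > 3 ⇔ |xᵢ − 341.50| > 3·88.00/0.6745 = 391.40.
So outliers lie outside [-49.90, 732.90].
806: M = 3.56 → outlier.
1064: M = 5.54 → outlier.
1136: M = 6.09 → outlier.

806, 1064, 1136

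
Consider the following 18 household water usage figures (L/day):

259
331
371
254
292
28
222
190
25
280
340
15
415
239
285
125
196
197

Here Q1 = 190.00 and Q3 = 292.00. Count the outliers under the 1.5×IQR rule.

3

IQR = 102.00; fences at 190.00 − 153.00 = 37.00 and 292.00 + 153.00 = 445.00.
Outside the cutoffs: 15, 25, 28.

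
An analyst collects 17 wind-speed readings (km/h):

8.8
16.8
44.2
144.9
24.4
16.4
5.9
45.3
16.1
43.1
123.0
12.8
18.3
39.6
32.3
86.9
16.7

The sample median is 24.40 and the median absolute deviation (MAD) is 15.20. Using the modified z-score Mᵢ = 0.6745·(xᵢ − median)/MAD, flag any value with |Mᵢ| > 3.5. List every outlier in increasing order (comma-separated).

123.0, 144.9

|Mᵢ| > 3.5 ⇔ |xᵢ − 24.40| > 3.5·15.20/0.6745 = 78.87.
So outliers lie outside [-54.47, 103.27].
123.0: M = 4.38 → outlier.
144.9: M = 5.35 → outlier.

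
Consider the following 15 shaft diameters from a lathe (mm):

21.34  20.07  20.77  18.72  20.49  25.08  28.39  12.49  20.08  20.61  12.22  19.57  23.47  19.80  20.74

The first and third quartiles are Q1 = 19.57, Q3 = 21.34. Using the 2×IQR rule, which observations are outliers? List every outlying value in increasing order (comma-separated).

12.22, 12.49, 25.08, 28.39

IQR = Q3 − Q1 = 21.34 − 19.57 = 1.77.
Lower fence = Q1 − 2·IQR = 19.57 − 3.54 = 16.03.
Upper fence = Q3 + 2·IQR = 21.34 + 3.54 = 24.88.
12.22 < 16.03 → outlier.
12.49 < 16.03 → outlier.
25.08 > 24.88 → outlier.
28.39 > 24.88 → outlier.
All remaining values lie within [16.03, 24.88].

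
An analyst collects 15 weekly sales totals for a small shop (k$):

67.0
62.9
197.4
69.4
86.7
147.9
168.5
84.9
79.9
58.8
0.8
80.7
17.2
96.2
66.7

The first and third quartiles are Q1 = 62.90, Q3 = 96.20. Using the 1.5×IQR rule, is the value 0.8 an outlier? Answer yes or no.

yes

IQR = Q3 − Q1 = 96.20 − 62.90 = 33.30.
Lower fence = Q1 − 1.5·IQR = 62.90 − 49.95 = 12.95.
Upper fence = Q3 + 1.5·IQR = 96.20 + 49.95 = 146.15.
0.8 lies below the lower fence.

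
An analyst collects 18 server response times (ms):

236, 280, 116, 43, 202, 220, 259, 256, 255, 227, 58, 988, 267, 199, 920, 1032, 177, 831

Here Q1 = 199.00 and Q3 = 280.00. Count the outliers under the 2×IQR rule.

IQR = 81.00; fences at 199.00 − 162.00 = 37.00 and 280.00 + 162.00 = 442.00.
Outside the cutoffs: 831, 920, 988, 1032.

4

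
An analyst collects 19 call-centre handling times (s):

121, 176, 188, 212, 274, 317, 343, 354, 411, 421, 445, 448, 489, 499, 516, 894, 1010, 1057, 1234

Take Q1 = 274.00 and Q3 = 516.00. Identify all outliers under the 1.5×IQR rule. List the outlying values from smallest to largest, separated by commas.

894, 1010, 1057, 1234

IQR = Q3 − Q1 = 516.00 − 274.00 = 242.00.
Lower fence = Q1 − 1.5·IQR = 274.00 − 363.00 = -89.00.
Upper fence = Q3 + 1.5·IQR = 516.00 + 363.00 = 879.00.
894 > 879.00 → outlier.
1010 > 879.00 → outlier.
1057 > 879.00 → outlier.
1234 > 879.00 → outlier.
All remaining values lie within [-89.00, 879.00].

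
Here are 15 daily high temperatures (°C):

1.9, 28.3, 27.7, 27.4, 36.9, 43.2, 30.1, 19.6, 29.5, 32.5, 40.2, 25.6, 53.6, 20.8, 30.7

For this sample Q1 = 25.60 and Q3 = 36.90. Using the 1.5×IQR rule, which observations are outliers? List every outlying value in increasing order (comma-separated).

IQR = Q3 − Q1 = 36.90 − 25.60 = 11.30.
Lower fence = Q1 − 1.5·IQR = 25.60 − 16.95 = 8.65.
Upper fence = Q3 + 1.5·IQR = 36.90 + 16.95 = 53.85.
1.9 < 8.65 → outlier.
All remaining values lie within [8.65, 53.85].

1.9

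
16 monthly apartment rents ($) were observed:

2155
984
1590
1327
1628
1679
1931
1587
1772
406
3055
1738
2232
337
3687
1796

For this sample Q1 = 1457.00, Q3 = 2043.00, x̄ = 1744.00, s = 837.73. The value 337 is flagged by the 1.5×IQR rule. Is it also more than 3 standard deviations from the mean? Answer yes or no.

z = (337 − 1744.00) / 837.73 = -1.68.
|z| = 1.68 ≤ 3.

no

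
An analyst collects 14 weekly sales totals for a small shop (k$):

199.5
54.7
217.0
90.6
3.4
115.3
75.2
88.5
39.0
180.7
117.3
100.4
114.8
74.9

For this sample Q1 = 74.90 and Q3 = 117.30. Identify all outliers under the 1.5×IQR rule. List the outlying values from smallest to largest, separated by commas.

3.4, 199.5, 217.0

IQR = Q3 − Q1 = 117.30 − 74.90 = 42.40.
Lower fence = Q1 − 1.5·IQR = 74.90 − 63.60 = 11.30.
Upper fence = Q3 + 1.5·IQR = 117.30 + 63.60 = 180.90.
3.4 < 11.30 → outlier.
199.5 > 180.90 → outlier.
217.0 > 180.90 → outlier.
All remaining values lie within [11.30, 180.90].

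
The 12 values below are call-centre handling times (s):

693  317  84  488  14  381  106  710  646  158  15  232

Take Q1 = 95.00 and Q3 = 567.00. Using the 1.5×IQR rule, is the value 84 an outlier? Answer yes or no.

IQR = Q3 − Q1 = 567.00 − 95.00 = 472.00.
Lower fence = Q1 − 1.5·IQR = 95.00 − 708.00 = -613.00.
Upper fence = Q3 + 1.5·IQR = 567.00 + 708.00 = 1275.00.
84 lies within [-613.00, 1275.00].

no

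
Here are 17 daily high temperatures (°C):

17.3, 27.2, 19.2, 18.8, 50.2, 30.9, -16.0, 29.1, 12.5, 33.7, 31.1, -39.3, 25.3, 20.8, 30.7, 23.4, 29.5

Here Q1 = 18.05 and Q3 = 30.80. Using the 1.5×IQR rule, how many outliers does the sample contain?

3

IQR = 12.75; fences at 18.05 − 19.125 = -1.075 and 30.80 + 19.125 = 49.925.
Outside the cutoffs: -39.3, -16.0, 50.2.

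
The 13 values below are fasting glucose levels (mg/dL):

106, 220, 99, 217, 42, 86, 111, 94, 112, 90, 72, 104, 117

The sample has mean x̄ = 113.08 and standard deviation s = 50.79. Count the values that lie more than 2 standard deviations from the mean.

Cutoffs: x̄ ± 2s = [11.50, 214.66].
Outside the cutoffs: 217, 220.

2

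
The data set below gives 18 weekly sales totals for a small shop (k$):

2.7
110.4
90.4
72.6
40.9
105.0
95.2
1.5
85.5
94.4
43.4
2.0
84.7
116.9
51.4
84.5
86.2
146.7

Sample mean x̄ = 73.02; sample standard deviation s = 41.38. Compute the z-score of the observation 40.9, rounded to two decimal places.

-0.78

z = (40.9 − 73.02) / 41.38 = -0.78.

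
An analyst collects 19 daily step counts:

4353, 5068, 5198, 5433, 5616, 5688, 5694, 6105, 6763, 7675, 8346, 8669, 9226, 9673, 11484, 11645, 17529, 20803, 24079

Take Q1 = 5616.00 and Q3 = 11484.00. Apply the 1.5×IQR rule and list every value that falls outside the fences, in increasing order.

IQR = Q3 − Q1 = 11484.00 − 5616.00 = 5868.00.
Lower fence = Q1 − 1.5·IQR = 5616.00 − 8802.00 = -3186.00.
Upper fence = Q3 + 1.5·IQR = 11484.00 + 8802.00 = 20286.00.
20803 > 20286.00 → outlier.
24079 > 20286.00 → outlier.
All remaining values lie within [-3186.00, 20286.00].

20803, 24079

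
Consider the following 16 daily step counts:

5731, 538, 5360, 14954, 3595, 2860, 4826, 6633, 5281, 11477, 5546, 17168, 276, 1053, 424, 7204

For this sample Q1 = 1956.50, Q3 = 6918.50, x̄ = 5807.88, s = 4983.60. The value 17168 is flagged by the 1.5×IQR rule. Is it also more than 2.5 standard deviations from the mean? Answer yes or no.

z = (17168 − 5807.88) / 4983.60 = 2.28.
|z| = 2.28 ≤ 2.5.

no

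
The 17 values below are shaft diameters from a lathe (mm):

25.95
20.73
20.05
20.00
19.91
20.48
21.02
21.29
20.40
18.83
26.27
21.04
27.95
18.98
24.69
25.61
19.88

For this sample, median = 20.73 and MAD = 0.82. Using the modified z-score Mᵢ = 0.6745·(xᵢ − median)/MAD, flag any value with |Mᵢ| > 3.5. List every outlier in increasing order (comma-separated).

25.61, 25.95, 26.27, 27.95

|Mᵢ| > 3.5 ⇔ |xᵢ − 20.73| > 3.5·0.82/0.6745 = 4.26.
So outliers lie outside [16.47, 24.99].
25.61: M = 4.01 → outlier.
25.95: M = 4.29 → outlier.
26.27: M = 4.56 → outlier.
27.95: M = 5.94 → outlier.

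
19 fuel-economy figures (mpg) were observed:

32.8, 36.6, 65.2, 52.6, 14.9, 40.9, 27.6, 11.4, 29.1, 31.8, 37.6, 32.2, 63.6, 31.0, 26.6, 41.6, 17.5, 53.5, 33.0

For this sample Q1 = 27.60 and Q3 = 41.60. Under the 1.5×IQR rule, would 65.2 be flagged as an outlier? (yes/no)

yes

IQR = Q3 − Q1 = 41.60 − 27.60 = 14.00.
Lower fence = Q1 − 1.5·IQR = 27.60 − 21.00 = 6.60.
Upper fence = Q3 + 1.5·IQR = 41.60 + 21.00 = 62.60.
65.2 lies above the upper fence.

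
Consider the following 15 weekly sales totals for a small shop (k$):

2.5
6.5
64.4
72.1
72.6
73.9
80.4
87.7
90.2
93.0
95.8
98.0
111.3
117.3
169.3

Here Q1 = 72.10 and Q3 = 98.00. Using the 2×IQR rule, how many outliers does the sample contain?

IQR = 25.90; fences at 72.10 − 51.80 = 20.30 and 98.00 + 51.80 = 149.80.
Outside the cutoffs: 2.5, 6.5, 169.3.

3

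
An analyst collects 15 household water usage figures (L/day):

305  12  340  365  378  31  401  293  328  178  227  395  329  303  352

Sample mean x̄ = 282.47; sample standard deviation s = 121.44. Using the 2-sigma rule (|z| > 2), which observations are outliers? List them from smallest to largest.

12, 31

Cutoffs at x̄ ± 2s: 282.47 ± 2·121.44 = [39.59, 525.35].
12: z = -2.23, |z| > 2 → outlier.
31: z = -2.07, |z| > 2 → outlier.
Every other value lies within [39.59, 525.35].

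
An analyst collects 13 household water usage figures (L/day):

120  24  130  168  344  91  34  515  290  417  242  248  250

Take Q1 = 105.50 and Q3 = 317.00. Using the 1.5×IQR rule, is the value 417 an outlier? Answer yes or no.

IQR = Q3 − Q1 = 317.00 − 105.50 = 211.50.
Lower fence = Q1 − 1.5·IQR = 105.50 − 317.25 = -211.75.
Upper fence = Q3 + 1.5·IQR = 317.00 + 317.25 = 634.25.
417 lies within [-211.75, 634.25].

no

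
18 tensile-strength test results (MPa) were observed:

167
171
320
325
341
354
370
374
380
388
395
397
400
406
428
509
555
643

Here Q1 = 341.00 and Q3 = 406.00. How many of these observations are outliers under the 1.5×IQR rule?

5

IQR = 65.00; fences at 341.00 − 97.50 = 243.50 and 406.00 + 97.50 = 503.50.
Outside the cutoffs: 167, 171, 509, 555, 643.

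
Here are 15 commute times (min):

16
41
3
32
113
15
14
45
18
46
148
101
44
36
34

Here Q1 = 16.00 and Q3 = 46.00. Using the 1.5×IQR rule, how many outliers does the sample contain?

3

IQR = 30.00; fences at 16.00 − 45.00 = -29.00 and 46.00 + 45.00 = 91.00.
Outside the cutoffs: 101, 113, 148.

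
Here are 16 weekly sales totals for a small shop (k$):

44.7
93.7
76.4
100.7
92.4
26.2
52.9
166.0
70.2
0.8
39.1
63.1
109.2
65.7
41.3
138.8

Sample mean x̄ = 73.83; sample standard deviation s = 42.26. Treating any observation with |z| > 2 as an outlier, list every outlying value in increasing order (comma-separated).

166.0

Cutoffs at x̄ ± 2s: 73.83 ± 2·42.26 = [-10.69, 158.35].
166.0: z = 2.18, |z| > 2 → outlier.
Every other value lies within [-10.69, 158.35].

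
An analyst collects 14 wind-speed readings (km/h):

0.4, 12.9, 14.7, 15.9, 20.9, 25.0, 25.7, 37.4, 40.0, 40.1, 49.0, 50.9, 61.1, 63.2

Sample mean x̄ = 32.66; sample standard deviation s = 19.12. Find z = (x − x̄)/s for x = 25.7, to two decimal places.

z = (25.7 − 32.66) / 19.12 = -0.36.

-0.36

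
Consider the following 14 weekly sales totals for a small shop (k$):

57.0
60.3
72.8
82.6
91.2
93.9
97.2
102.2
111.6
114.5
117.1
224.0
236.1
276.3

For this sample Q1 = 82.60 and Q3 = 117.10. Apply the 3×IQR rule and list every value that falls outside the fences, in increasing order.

224.0, 236.1, 276.3

IQR = Q3 − Q1 = 117.10 − 82.60 = 34.50.
Lower fence = Q1 − 3·IQR = 82.60 − 103.50 = -20.90.
Upper fence = Q3 + 3·IQR = 117.10 + 103.50 = 220.60.
224.0 > 220.60 → outlier.
236.1 > 220.60 → outlier.
276.3 > 220.60 → outlier.
All remaining values lie within [-20.90, 220.60].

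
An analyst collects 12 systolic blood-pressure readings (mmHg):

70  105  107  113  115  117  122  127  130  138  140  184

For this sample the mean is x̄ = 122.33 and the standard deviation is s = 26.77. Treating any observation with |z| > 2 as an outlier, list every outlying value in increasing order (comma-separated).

184

Cutoffs at x̄ ± 2s: 122.33 ± 2·26.77 = [68.79, 175.87].
184: z = 2.30, |z| > 2 → outlier.
Every other value lies within [68.79, 175.87].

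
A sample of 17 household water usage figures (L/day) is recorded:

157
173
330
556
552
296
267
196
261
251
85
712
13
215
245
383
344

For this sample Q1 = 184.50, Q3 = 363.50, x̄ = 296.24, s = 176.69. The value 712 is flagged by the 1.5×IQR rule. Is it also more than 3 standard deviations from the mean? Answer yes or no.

z = (712 − 296.24) / 176.69 = 2.35.
|z| = 2.35 ≤ 3.

no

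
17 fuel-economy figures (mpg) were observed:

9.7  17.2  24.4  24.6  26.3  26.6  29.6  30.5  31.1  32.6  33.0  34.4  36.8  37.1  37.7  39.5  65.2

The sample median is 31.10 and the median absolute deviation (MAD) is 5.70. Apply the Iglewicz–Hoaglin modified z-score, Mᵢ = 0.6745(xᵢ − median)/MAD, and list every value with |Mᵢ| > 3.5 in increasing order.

65.2

|Mᵢ| > 3.5 ⇔ |xᵢ − 31.10| > 3.5·5.70/0.6745 = 29.58.
So outliers lie outside [1.52, 60.68].
65.2: M = 4.04 → outlier.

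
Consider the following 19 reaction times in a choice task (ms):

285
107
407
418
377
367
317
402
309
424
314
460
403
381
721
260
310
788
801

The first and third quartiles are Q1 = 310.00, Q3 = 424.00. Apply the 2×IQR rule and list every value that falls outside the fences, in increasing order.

IQR = Q3 − Q1 = 424.00 − 310.00 = 114.00.
Lower fence = Q1 − 2·IQR = 310.00 − 228.00 = 82.00.
Upper fence = Q3 + 2·IQR = 424.00 + 228.00 = 652.00.
721 > 652.00 → outlier.
788 > 652.00 → outlier.
801 > 652.00 → outlier.
All remaining values lie within [82.00, 652.00].

721, 788, 801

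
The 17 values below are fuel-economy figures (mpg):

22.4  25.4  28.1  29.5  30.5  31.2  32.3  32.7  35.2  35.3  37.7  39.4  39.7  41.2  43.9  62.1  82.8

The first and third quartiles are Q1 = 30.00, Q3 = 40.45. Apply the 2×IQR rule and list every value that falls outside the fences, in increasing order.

IQR = Q3 − Q1 = 40.45 − 30.00 = 10.45.
Lower fence = Q1 − 2·IQR = 30.00 − 20.90 = 9.10.
Upper fence = Q3 + 2·IQR = 40.45 + 20.90 = 61.35.
62.1 > 61.35 → outlier.
82.8 > 61.35 → outlier.
All remaining values lie within [9.10, 61.35].

62.1, 82.8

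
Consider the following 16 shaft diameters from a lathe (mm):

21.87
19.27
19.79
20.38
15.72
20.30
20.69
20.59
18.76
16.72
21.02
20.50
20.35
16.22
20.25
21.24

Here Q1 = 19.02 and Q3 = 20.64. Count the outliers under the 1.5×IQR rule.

IQR = 1.62; fences at 19.02 − 2.43 = 16.59 and 20.64 + 2.43 = 23.07.
Outside the cutoffs: 15.72, 16.22.

2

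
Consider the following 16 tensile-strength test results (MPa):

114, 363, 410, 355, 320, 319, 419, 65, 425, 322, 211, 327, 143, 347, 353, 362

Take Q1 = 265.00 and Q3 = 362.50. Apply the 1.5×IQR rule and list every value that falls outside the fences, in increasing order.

65, 114

IQR = Q3 − Q1 = 362.50 − 265.00 = 97.50.
Lower fence = Q1 − 1.5·IQR = 265.00 − 146.25 = 118.75.
Upper fence = Q3 + 1.5·IQR = 362.50 + 146.25 = 508.75.
65 < 118.75 → outlier.
114 < 118.75 → outlier.
All remaining values lie within [118.75, 508.75].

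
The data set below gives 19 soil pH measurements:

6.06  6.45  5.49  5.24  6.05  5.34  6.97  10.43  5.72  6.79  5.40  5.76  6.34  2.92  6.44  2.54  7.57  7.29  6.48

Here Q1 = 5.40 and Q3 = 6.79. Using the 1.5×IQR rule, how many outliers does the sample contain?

3

IQR = 1.39; fences at 5.40 − 2.085 = 3.315 and 6.79 + 2.085 = 8.875.
Outside the cutoffs: 2.54, 2.92, 10.43.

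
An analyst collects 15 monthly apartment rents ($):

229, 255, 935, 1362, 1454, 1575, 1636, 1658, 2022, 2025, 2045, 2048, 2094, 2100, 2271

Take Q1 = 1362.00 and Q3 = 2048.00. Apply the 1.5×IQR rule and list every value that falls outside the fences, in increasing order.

IQR = Q3 − Q1 = 2048.00 − 1362.00 = 686.00.
Lower fence = Q1 − 1.5·IQR = 1362.00 − 1029.00 = 333.00.
Upper fence = Q3 + 1.5·IQR = 2048.00 + 1029.00 = 3077.00.
229 < 333.00 → outlier.
255 < 333.00 → outlier.
All remaining values lie within [333.00, 3077.00].

229, 255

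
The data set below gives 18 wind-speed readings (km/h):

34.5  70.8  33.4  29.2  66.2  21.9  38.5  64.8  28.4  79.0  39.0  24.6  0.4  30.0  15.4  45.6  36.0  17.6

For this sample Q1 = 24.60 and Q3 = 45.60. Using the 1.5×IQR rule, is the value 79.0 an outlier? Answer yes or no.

IQR = Q3 − Q1 = 45.60 − 24.60 = 21.00.
Lower fence = Q1 − 1.5·IQR = 24.60 − 31.50 = -6.90.
Upper fence = Q3 + 1.5·IQR = 45.60 + 31.50 = 77.10.
79.0 lies above the upper fence.

yes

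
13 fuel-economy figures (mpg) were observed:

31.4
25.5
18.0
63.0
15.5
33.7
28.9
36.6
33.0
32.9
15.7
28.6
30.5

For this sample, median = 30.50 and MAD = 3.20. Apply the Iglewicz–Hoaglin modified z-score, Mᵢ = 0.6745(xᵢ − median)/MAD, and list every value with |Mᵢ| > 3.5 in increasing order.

63.0

|Mᵢ| > 3.5 ⇔ |xᵢ − 30.50| > 3.5·3.20/0.6745 = 16.60.
So outliers lie outside [13.90, 47.10].
63.0: M = 6.85 → outlier.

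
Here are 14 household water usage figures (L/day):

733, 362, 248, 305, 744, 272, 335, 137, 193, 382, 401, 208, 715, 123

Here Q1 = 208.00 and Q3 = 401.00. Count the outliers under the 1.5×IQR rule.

IQR = 193.00; fences at 208.00 − 289.50 = -81.50 and 401.00 + 289.50 = 690.50.
Outside the cutoffs: 715, 733, 744.

3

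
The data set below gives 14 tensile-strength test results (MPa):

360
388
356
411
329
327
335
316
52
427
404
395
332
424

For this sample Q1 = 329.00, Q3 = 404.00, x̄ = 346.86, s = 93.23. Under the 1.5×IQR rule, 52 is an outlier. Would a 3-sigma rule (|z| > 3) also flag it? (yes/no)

yes

z = (52 − 346.86) / 93.23 = -3.16.
|z| = 3.16 > 3.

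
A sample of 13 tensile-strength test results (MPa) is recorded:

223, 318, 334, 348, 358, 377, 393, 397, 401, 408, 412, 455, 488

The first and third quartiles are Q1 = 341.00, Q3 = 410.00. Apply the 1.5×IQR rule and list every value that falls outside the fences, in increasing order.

IQR = Q3 − Q1 = 410.00 − 341.00 = 69.00.
Lower fence = Q1 − 1.5·IQR = 341.00 − 103.50 = 237.50.
Upper fence = Q3 + 1.5·IQR = 410.00 + 103.50 = 513.50.
223 < 237.50 → outlier.
All remaining values lie within [237.50, 513.50].

223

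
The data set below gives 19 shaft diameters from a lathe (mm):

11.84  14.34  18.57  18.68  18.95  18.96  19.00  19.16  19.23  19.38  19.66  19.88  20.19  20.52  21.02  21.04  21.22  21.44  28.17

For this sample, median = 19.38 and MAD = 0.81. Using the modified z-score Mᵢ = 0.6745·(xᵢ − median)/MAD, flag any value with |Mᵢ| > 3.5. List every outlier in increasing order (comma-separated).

11.84, 14.34, 28.17

|Mᵢ| > 3.5 ⇔ |xᵢ − 19.38| > 3.5·0.81/0.6745 = 4.20.
So outliers lie outside [15.18, 23.58].
11.84: M = -6.28 → outlier.
14.34: M = -4.20 → outlier.
28.17: M = 7.32 → outlier.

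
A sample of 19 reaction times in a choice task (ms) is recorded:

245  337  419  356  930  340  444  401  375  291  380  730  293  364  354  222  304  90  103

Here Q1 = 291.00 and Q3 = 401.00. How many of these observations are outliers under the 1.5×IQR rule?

4

IQR = 110.00; fences at 291.00 − 165.00 = 126.00 and 401.00 + 165.00 = 566.00.
Outside the cutoffs: 90, 103, 730, 930.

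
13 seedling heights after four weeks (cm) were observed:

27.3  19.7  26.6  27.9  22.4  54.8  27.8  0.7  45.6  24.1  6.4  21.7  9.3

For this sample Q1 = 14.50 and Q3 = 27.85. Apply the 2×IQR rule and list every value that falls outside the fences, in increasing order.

IQR = Q3 − Q1 = 27.85 − 14.50 = 13.35.
Lower fence = Q1 − 2·IQR = 14.50 − 26.70 = -12.20.
Upper fence = Q3 + 2·IQR = 27.85 + 26.70 = 54.55.
54.8 > 54.55 → outlier.
All remaining values lie within [-12.20, 54.55].

54.8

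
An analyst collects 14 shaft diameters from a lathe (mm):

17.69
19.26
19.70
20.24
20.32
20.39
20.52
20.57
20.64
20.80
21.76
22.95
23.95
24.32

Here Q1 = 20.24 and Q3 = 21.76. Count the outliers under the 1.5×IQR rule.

2

IQR = 1.52; fences at 20.24 − 2.28 = 17.96 and 21.76 + 2.28 = 24.04.
Outside the cutoffs: 17.69, 24.32.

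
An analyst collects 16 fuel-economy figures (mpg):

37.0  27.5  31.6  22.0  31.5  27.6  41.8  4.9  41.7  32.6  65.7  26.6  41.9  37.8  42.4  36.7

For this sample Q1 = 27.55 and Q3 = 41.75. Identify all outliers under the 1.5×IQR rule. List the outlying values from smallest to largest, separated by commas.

4.9, 65.7

IQR = Q3 − Q1 = 41.75 − 27.55 = 14.20.
Lower fence = Q1 − 1.5·IQR = 27.55 − 21.30 = 6.25.
Upper fence = Q3 + 1.5·IQR = 41.75 + 21.30 = 63.05.
4.9 < 6.25 → outlier.
65.7 > 63.05 → outlier.
All remaining values lie within [6.25, 63.05].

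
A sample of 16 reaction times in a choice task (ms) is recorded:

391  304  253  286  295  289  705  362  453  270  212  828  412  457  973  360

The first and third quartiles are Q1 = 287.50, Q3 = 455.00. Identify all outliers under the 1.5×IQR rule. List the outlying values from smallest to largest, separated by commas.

828, 973

IQR = Q3 − Q1 = 455.00 − 287.50 = 167.50.
Lower fence = Q1 − 1.5·IQR = 287.50 − 251.25 = 36.25.
Upper fence = Q3 + 1.5·IQR = 455.00 + 251.25 = 706.25.
828 > 706.25 → outlier.
973 > 706.25 → outlier.
All remaining values lie within [36.25, 706.25].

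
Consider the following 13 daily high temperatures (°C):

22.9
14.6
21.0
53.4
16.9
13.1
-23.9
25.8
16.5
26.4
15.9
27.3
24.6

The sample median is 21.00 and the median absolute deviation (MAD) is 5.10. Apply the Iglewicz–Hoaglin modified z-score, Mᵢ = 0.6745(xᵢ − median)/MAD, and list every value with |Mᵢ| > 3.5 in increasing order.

|Mᵢ| > 3.5 ⇔ |xᵢ − 21.00| > 3.5·5.10/0.6745 = 26.46.
So outliers lie outside [-5.46, 47.46].
-23.9: M = -5.94 → outlier.
53.4: M = 4.29 → outlier.

-23.9, 53.4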